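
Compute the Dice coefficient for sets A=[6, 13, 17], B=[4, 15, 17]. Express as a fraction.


A intersect B = [17]
|A intersect B| = 1
|A| = 3, |B| = 3
Dice = 2*1 / (3+3)
= 2 / 6 = 1/3

1/3


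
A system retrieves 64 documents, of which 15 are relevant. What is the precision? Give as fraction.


Precision = relevant_retrieved / total_retrieved
= 15 / 64
= 15 / (15 + 49)
= 15/64

15/64


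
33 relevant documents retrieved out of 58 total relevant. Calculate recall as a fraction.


Recall = retrieved_relevant / total_relevant
= 33 / 58
= 33 / (33 + 25)
= 33/58

33/58


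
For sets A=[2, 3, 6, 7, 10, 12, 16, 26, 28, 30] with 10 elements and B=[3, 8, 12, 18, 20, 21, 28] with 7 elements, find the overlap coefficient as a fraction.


A intersect B = [3, 12, 28]
|A intersect B| = 3
min(|A|, |B|) = min(10, 7) = 7
Overlap = 3 / 7 = 3/7

3/7


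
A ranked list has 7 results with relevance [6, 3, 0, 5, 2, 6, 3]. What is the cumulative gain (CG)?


Cumulative Gain = sum of relevance scores
Position 1: rel=6, running sum=6
Position 2: rel=3, running sum=9
Position 3: rel=0, running sum=9
Position 4: rel=5, running sum=14
Position 5: rel=2, running sum=16
Position 6: rel=6, running sum=22
Position 7: rel=3, running sum=25
CG = 25

25


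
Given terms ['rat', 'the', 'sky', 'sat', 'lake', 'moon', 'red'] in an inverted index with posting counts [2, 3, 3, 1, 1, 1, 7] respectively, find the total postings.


Summing posting list sizes:
'rat': 2 postings
'the': 3 postings
'sky': 3 postings
'sat': 1 postings
'lake': 1 postings
'moon': 1 postings
'red': 7 postings
Total = 2 + 3 + 3 + 1 + 1 + 1 + 7 = 18

18


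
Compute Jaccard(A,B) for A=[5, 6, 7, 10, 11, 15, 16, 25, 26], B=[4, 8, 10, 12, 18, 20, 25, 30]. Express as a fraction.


A intersect B = [10, 25]
|A intersect B| = 2
A union B = [4, 5, 6, 7, 8, 10, 11, 12, 15, 16, 18, 20, 25, 26, 30]
|A union B| = 15
Jaccard = 2/15 = 2/15

2/15


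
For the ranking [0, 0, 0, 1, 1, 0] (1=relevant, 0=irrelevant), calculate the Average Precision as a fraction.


Computing P@k for each relevant position:
Position 1: not relevant
Position 2: not relevant
Position 3: not relevant
Position 4: relevant, P@4 = 1/4 = 1/4
Position 5: relevant, P@5 = 2/5 = 2/5
Position 6: not relevant
Sum of P@k = 1/4 + 2/5 = 13/20
AP = 13/20 / 2 = 13/40

13/40


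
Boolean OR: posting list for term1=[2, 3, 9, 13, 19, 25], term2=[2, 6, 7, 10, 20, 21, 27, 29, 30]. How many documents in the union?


Boolean OR: find union of posting lists
term1 docs: [2, 3, 9, 13, 19, 25]
term2 docs: [2, 6, 7, 10, 20, 21, 27, 29, 30]
Union: [2, 3, 6, 7, 9, 10, 13, 19, 20, 21, 25, 27, 29, 30]
|union| = 14

14


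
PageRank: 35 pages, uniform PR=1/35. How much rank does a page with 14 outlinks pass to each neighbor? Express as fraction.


Initial PR = 1/35 = 1/35
Outlinks = 14
Contribution per link = PR / outlinks
= 1/35 / 14
= 1/490

1/490


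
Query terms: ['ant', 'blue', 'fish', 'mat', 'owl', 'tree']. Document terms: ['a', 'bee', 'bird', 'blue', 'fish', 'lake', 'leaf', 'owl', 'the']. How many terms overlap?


Query terms: ['ant', 'blue', 'fish', 'mat', 'owl', 'tree']
Document terms: ['a', 'bee', 'bird', 'blue', 'fish', 'lake', 'leaf', 'owl', 'the']
Common terms: ['blue', 'fish', 'owl']
Overlap count = 3

3


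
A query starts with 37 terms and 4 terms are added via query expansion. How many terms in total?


Original terms: 37
Expansion terms: 4
Total = 37 + 4 = 41

41


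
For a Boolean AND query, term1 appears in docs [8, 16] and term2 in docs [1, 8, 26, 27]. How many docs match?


Boolean AND: find intersection of posting lists
term1 docs: [8, 16]
term2 docs: [1, 8, 26, 27]
Intersection: [8]
|intersection| = 1

1


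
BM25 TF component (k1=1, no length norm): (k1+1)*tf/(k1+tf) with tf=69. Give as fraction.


BM25 TF component = (k1+1)*tf / (k1+tf)
k1 = 1, tf = 69
Numerator = (1+1)*69 = 138
Denominator = 1 + 69 = 70
= 138/70 = 69/35

69/35


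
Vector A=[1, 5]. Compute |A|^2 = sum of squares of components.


|A|^2 = sum of squared components
A[0]^2 = 1^2 = 1
A[1]^2 = 5^2 = 25
Sum = 1 + 25 = 26

26


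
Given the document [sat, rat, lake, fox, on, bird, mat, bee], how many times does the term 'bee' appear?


Document has 8 words
Scanning for 'bee':
Found at positions: [7]
Count = 1

1


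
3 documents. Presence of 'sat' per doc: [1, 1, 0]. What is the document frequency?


Checking each document for 'sat':
Doc 1: present
Doc 2: present
Doc 3: absent
df = sum of presences = 1 + 1 + 0 = 2

2


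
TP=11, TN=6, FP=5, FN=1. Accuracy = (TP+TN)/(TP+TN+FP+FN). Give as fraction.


Accuracy = (TP + TN) / (TP + TN + FP + FN)
TP + TN = 11 + 6 = 17
Total = 11 + 6 + 5 + 1 = 23
Accuracy = 17 / 23 = 17/23

17/23


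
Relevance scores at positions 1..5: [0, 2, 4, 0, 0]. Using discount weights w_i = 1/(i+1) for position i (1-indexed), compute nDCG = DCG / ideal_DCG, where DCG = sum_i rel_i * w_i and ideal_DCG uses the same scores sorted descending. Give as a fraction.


Position discount weights w_i = 1/(i+1) for i=1..5:
Weights = [1/2, 1/3, 1/4, 1/5, 1/6]
Actual relevance: [0, 2, 4, 0, 0]
DCG = 0/2 + 2/3 + 4/4 + 0/5 + 0/6 = 5/3
Ideal relevance (sorted desc): [4, 2, 0, 0, 0]
Ideal DCG = 4/2 + 2/3 + 0/4 + 0/5 + 0/6 = 8/3
nDCG = DCG / ideal_DCG = 5/3 / 8/3 = 5/8

5/8


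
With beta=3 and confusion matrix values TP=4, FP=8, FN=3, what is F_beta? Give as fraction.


P = TP/(TP+FP) = 4/12 = 1/3
R = TP/(TP+FN) = 4/7 = 4/7
beta^2 = 3^2 = 9
(1 + beta^2) = 10
Numerator = (1+beta^2)*P*R = 40/21
Denominator = beta^2*P + R = 3 + 4/7 = 25/7
F_beta = 8/15

8/15


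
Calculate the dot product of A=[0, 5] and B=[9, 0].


Dot product = sum of element-wise products
A[0]*B[0] = 0*9 = 0
A[1]*B[1] = 5*0 = 0
Sum = 0 + 0 = 0

0


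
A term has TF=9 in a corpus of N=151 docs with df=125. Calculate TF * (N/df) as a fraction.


TF * (N/df)
= 9 * (151/125)
= 9 * 151/125
= 1359/125

1359/125


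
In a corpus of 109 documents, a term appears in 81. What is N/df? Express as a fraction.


IDF ratio = N / df
= 109 / 81
= 109/81

109/81


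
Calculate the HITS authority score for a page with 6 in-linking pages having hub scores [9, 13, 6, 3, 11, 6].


Authority = sum of hub scores of in-linkers
In-link 1: hub score = 9
In-link 2: hub score = 13
In-link 3: hub score = 6
In-link 4: hub score = 3
In-link 5: hub score = 11
In-link 6: hub score = 6
Authority = 9 + 13 + 6 + 3 + 11 + 6 = 48

48


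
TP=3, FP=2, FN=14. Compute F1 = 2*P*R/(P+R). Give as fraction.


F1 = 2 * P * R / (P + R)
P = TP/(TP+FP) = 3/5 = 3/5
R = TP/(TP+FN) = 3/17 = 3/17
2 * P * R = 2 * 3/5 * 3/17 = 18/85
P + R = 3/5 + 3/17 = 66/85
F1 = 18/85 / 66/85 = 3/11

3/11


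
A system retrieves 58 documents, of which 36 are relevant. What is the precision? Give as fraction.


Precision = relevant_retrieved / total_retrieved
= 36 / 58
= 36 / (36 + 22)
= 18/29

18/29


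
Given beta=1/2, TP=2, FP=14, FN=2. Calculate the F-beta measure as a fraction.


P = TP/(TP+FP) = 2/16 = 1/8
R = TP/(TP+FN) = 2/4 = 1/2
beta^2 = 1/2^2 = 1/4
(1 + beta^2) = 5/4
Numerator = (1+beta^2)*P*R = 5/64
Denominator = beta^2*P + R = 1/32 + 1/2 = 17/32
F_beta = 5/34

5/34


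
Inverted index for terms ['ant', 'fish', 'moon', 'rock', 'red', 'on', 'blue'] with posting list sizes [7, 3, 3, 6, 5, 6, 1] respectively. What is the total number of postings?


Summing posting list sizes:
'ant': 7 postings
'fish': 3 postings
'moon': 3 postings
'rock': 6 postings
'red': 5 postings
'on': 6 postings
'blue': 1 postings
Total = 7 + 3 + 3 + 6 + 5 + 6 + 1 = 31

31


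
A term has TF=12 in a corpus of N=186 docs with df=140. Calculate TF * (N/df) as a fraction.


TF * (N/df)
= 12 * (186/140)
= 12 * 93/70
= 558/35

558/35


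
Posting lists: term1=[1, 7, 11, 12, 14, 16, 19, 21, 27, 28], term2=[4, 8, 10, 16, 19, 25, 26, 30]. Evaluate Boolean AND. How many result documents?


Boolean AND: find intersection of posting lists
term1 docs: [1, 7, 11, 12, 14, 16, 19, 21, 27, 28]
term2 docs: [4, 8, 10, 16, 19, 25, 26, 30]
Intersection: [16, 19]
|intersection| = 2

2


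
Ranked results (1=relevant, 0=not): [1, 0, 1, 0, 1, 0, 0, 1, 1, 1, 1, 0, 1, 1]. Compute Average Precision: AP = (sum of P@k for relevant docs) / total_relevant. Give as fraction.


Computing P@k for each relevant position:
Position 1: relevant, P@1 = 1/1 = 1
Position 2: not relevant
Position 3: relevant, P@3 = 2/3 = 2/3
Position 4: not relevant
Position 5: relevant, P@5 = 3/5 = 3/5
Position 6: not relevant
Position 7: not relevant
Position 8: relevant, P@8 = 4/8 = 1/2
Position 9: relevant, P@9 = 5/9 = 5/9
Position 10: relevant, P@10 = 6/10 = 3/5
Position 11: relevant, P@11 = 7/11 = 7/11
Position 12: not relevant
Position 13: relevant, P@13 = 8/13 = 8/13
Position 14: relevant, P@14 = 9/14 = 9/14
Sum of P@k = 1 + 2/3 + 3/5 + 1/2 + 5/9 + 3/5 + 7/11 + 8/13 + 9/14 = 262019/45045
AP = 262019/45045 / 9 = 262019/405405

262019/405405


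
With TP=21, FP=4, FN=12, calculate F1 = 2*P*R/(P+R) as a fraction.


F1 = 2 * P * R / (P + R)
P = TP/(TP+FP) = 21/25 = 21/25
R = TP/(TP+FN) = 21/33 = 7/11
2 * P * R = 2 * 21/25 * 7/11 = 294/275
P + R = 21/25 + 7/11 = 406/275
F1 = 294/275 / 406/275 = 21/29

21/29


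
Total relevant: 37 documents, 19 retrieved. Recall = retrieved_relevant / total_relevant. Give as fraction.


Recall = retrieved_relevant / total_relevant
= 19 / 37
= 19 / (19 + 18)
= 19/37

19/37


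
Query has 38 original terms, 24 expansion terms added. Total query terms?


Original terms: 38
Expansion terms: 24
Total = 38 + 24 = 62

62


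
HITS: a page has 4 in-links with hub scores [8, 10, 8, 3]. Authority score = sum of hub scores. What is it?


Authority = sum of hub scores of in-linkers
In-link 1: hub score = 8
In-link 2: hub score = 10
In-link 3: hub score = 8
In-link 4: hub score = 3
Authority = 8 + 10 + 8 + 3 = 29

29


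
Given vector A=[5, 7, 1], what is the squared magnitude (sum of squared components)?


|A|^2 = sum of squared components
A[0]^2 = 5^2 = 25
A[1]^2 = 7^2 = 49
A[2]^2 = 1^2 = 1
Sum = 25 + 49 + 1 = 75

75


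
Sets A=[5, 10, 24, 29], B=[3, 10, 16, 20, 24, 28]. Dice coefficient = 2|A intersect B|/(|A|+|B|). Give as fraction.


A intersect B = [10, 24]
|A intersect B| = 2
|A| = 4, |B| = 6
Dice = 2*2 / (4+6)
= 4 / 10 = 2/5

2/5


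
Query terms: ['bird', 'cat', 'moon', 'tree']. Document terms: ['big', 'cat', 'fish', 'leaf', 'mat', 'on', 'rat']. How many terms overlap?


Query terms: ['bird', 'cat', 'moon', 'tree']
Document terms: ['big', 'cat', 'fish', 'leaf', 'mat', 'on', 'rat']
Common terms: ['cat']
Overlap count = 1

1


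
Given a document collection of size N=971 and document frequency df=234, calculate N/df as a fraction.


IDF ratio = N / df
= 971 / 234
= 971/234

971/234


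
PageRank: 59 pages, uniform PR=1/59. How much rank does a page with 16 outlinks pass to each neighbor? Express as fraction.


Initial PR = 1/59 = 1/59
Outlinks = 16
Contribution per link = PR / outlinks
= 1/59 / 16
= 1/944

1/944


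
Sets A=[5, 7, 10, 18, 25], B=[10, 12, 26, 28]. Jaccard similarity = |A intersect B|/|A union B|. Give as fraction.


A intersect B = [10]
|A intersect B| = 1
A union B = [5, 7, 10, 12, 18, 25, 26, 28]
|A union B| = 8
Jaccard = 1/8 = 1/8

1/8


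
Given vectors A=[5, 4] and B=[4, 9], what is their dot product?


Dot product = sum of element-wise products
A[0]*B[0] = 5*4 = 20
A[1]*B[1] = 4*9 = 36
Sum = 20 + 36 = 56

56


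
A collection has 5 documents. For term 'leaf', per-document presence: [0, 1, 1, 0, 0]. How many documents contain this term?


Checking each document for 'leaf':
Doc 1: absent
Doc 2: present
Doc 3: present
Doc 4: absent
Doc 5: absent
df = sum of presences = 0 + 1 + 1 + 0 + 0 = 2

2


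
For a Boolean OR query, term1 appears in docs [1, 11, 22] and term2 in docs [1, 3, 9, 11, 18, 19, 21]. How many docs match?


Boolean OR: find union of posting lists
term1 docs: [1, 11, 22]
term2 docs: [1, 3, 9, 11, 18, 19, 21]
Union: [1, 3, 9, 11, 18, 19, 21, 22]
|union| = 8

8


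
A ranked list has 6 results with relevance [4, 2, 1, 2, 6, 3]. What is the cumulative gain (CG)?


Cumulative Gain = sum of relevance scores
Position 1: rel=4, running sum=4
Position 2: rel=2, running sum=6
Position 3: rel=1, running sum=7
Position 4: rel=2, running sum=9
Position 5: rel=6, running sum=15
Position 6: rel=3, running sum=18
CG = 18

18


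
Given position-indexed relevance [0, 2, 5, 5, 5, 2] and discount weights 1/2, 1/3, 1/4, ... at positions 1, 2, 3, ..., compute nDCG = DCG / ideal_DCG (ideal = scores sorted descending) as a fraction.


Position discount weights w_i = 1/(i+1) for i=1..6:
Weights = [1/2, 1/3, 1/4, 1/5, 1/6, 1/7]
Actual relevance: [0, 2, 5, 5, 5, 2]
DCG = 0/2 + 2/3 + 5/4 + 5/5 + 5/6 + 2/7 = 113/28
Ideal relevance (sorted desc): [5, 5, 5, 2, 2, 0]
Ideal DCG = 5/2 + 5/3 + 5/4 + 2/5 + 2/6 + 0/7 = 123/20
nDCG = DCG / ideal_DCG = 113/28 / 123/20 = 565/861

565/861


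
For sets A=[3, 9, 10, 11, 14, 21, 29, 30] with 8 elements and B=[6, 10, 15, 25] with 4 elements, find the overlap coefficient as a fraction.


A intersect B = [10]
|A intersect B| = 1
min(|A|, |B|) = min(8, 4) = 4
Overlap = 1 / 4 = 1/4

1/4


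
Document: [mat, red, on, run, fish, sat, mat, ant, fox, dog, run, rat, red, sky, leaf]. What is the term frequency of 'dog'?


Document has 15 words
Scanning for 'dog':
Found at positions: [9]
Count = 1

1


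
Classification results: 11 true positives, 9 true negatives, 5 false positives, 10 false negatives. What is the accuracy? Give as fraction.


Accuracy = (TP + TN) / (TP + TN + FP + FN)
TP + TN = 11 + 9 = 20
Total = 11 + 9 + 5 + 10 = 35
Accuracy = 20 / 35 = 4/7

4/7


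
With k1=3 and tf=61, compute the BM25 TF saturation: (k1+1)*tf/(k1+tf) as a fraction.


BM25 TF component = (k1+1)*tf / (k1+tf)
k1 = 3, tf = 61
Numerator = (3+1)*61 = 244
Denominator = 3 + 61 = 64
= 244/64 = 61/16

61/16


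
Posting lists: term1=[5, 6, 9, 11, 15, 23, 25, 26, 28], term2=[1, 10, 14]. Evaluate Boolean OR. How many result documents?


Boolean OR: find union of posting lists
term1 docs: [5, 6, 9, 11, 15, 23, 25, 26, 28]
term2 docs: [1, 10, 14]
Union: [1, 5, 6, 9, 10, 11, 14, 15, 23, 25, 26, 28]
|union| = 12

12


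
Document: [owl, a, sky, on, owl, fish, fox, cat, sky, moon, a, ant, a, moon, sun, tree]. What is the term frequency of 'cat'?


Document has 16 words
Scanning for 'cat':
Found at positions: [7]
Count = 1

1


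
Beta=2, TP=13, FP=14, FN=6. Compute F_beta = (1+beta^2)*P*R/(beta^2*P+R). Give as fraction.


P = TP/(TP+FP) = 13/27 = 13/27
R = TP/(TP+FN) = 13/19 = 13/19
beta^2 = 2^2 = 4
(1 + beta^2) = 5
Numerator = (1+beta^2)*P*R = 845/513
Denominator = beta^2*P + R = 52/27 + 13/19 = 1339/513
F_beta = 65/103

65/103


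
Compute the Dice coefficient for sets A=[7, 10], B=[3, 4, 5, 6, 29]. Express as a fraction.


A intersect B = []
|A intersect B| = 0
|A| = 2, |B| = 5
Dice = 2*0 / (2+5)
= 0 / 7 = 0

0


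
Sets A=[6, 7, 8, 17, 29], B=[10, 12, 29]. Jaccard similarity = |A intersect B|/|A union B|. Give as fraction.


A intersect B = [29]
|A intersect B| = 1
A union B = [6, 7, 8, 10, 12, 17, 29]
|A union B| = 7
Jaccard = 1/7 = 1/7

1/7


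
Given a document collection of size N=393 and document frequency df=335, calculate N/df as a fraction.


IDF ratio = N / df
= 393 / 335
= 393/335

393/335


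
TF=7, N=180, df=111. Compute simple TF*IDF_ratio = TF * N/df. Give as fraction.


TF * (N/df)
= 7 * (180/111)
= 7 * 60/37
= 420/37

420/37


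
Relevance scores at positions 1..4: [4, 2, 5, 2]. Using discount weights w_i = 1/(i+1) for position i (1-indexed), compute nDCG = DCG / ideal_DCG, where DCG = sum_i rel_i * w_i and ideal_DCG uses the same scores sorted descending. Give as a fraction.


Position discount weights w_i = 1/(i+1) for i=1..4:
Weights = [1/2, 1/3, 1/4, 1/5]
Actual relevance: [4, 2, 5, 2]
DCG = 4/2 + 2/3 + 5/4 + 2/5 = 259/60
Ideal relevance (sorted desc): [5, 4, 2, 2]
Ideal DCG = 5/2 + 4/3 + 2/4 + 2/5 = 71/15
nDCG = DCG / ideal_DCG = 259/60 / 71/15 = 259/284

259/284


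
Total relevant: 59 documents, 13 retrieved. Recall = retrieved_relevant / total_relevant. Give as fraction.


Recall = retrieved_relevant / total_relevant
= 13 / 59
= 13 / (13 + 46)
= 13/59

13/59


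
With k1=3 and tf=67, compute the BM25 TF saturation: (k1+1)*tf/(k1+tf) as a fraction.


BM25 TF component = (k1+1)*tf / (k1+tf)
k1 = 3, tf = 67
Numerator = (3+1)*67 = 268
Denominator = 3 + 67 = 70
= 268/70 = 134/35

134/35


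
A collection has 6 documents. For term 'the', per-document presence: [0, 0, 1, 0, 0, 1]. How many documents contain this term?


Checking each document for 'the':
Doc 1: absent
Doc 2: absent
Doc 3: present
Doc 4: absent
Doc 5: absent
Doc 6: present
df = sum of presences = 0 + 0 + 1 + 0 + 0 + 1 = 2

2


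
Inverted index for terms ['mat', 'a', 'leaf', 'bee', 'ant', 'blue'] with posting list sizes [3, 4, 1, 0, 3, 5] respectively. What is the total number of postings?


Summing posting list sizes:
'mat': 3 postings
'a': 4 postings
'leaf': 1 postings
'bee': 0 postings
'ant': 3 postings
'blue': 5 postings
Total = 3 + 4 + 1 + 0 + 3 + 5 = 16

16


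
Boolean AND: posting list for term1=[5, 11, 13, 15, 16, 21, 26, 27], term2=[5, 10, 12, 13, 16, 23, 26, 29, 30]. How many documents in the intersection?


Boolean AND: find intersection of posting lists
term1 docs: [5, 11, 13, 15, 16, 21, 26, 27]
term2 docs: [5, 10, 12, 13, 16, 23, 26, 29, 30]
Intersection: [5, 13, 16, 26]
|intersection| = 4

4


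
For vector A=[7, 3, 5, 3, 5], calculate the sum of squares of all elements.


|A|^2 = sum of squared components
A[0]^2 = 7^2 = 49
A[1]^2 = 3^2 = 9
A[2]^2 = 5^2 = 25
A[3]^2 = 3^2 = 9
A[4]^2 = 5^2 = 25
Sum = 49 + 9 + 25 + 9 + 25 = 117

117


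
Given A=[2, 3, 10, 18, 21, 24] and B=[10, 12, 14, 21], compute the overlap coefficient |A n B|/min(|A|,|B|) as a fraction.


A intersect B = [10, 21]
|A intersect B| = 2
min(|A|, |B|) = min(6, 4) = 4
Overlap = 2 / 4 = 1/2

1/2


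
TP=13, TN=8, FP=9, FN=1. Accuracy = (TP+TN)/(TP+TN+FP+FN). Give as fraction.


Accuracy = (TP + TN) / (TP + TN + FP + FN)
TP + TN = 13 + 8 = 21
Total = 13 + 8 + 9 + 1 = 31
Accuracy = 21 / 31 = 21/31

21/31


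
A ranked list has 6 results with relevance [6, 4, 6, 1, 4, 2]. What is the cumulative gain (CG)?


Cumulative Gain = sum of relevance scores
Position 1: rel=6, running sum=6
Position 2: rel=4, running sum=10
Position 3: rel=6, running sum=16
Position 4: rel=1, running sum=17
Position 5: rel=4, running sum=21
Position 6: rel=2, running sum=23
CG = 23

23


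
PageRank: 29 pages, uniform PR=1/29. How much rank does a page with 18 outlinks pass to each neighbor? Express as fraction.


Initial PR = 1/29 = 1/29
Outlinks = 18
Contribution per link = PR / outlinks
= 1/29 / 18
= 1/522

1/522


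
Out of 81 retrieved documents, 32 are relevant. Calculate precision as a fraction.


Precision = relevant_retrieved / total_retrieved
= 32 / 81
= 32 / (32 + 49)
= 32/81

32/81


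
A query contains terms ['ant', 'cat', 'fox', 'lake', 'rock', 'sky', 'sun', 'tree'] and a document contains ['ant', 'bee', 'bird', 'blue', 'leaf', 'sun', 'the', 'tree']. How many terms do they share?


Query terms: ['ant', 'cat', 'fox', 'lake', 'rock', 'sky', 'sun', 'tree']
Document terms: ['ant', 'bee', 'bird', 'blue', 'leaf', 'sun', 'the', 'tree']
Common terms: ['ant', 'sun', 'tree']
Overlap count = 3

3


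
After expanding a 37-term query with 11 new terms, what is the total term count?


Original terms: 37
Expansion terms: 11
Total = 37 + 11 = 48

48


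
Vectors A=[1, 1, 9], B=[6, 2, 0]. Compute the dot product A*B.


Dot product = sum of element-wise products
A[0]*B[0] = 1*6 = 6
A[1]*B[1] = 1*2 = 2
A[2]*B[2] = 9*0 = 0
Sum = 6 + 2 + 0 = 8

8


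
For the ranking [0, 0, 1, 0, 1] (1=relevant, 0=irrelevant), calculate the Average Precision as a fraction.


Computing P@k for each relevant position:
Position 1: not relevant
Position 2: not relevant
Position 3: relevant, P@3 = 1/3 = 1/3
Position 4: not relevant
Position 5: relevant, P@5 = 2/5 = 2/5
Sum of P@k = 1/3 + 2/5 = 11/15
AP = 11/15 / 2 = 11/30

11/30


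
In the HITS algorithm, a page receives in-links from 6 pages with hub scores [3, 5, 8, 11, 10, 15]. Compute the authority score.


Authority = sum of hub scores of in-linkers
In-link 1: hub score = 3
In-link 2: hub score = 5
In-link 3: hub score = 8
In-link 4: hub score = 11
In-link 5: hub score = 10
In-link 6: hub score = 15
Authority = 3 + 5 + 8 + 11 + 10 + 15 = 52

52


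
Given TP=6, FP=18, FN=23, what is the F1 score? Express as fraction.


F1 = 2 * P * R / (P + R)
P = TP/(TP+FP) = 6/24 = 1/4
R = TP/(TP+FN) = 6/29 = 6/29
2 * P * R = 2 * 1/4 * 6/29 = 3/29
P + R = 1/4 + 6/29 = 53/116
F1 = 3/29 / 53/116 = 12/53

12/53


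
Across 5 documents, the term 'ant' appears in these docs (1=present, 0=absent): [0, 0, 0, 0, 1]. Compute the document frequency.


Checking each document for 'ant':
Doc 1: absent
Doc 2: absent
Doc 3: absent
Doc 4: absent
Doc 5: present
df = sum of presences = 0 + 0 + 0 + 0 + 1 = 1

1


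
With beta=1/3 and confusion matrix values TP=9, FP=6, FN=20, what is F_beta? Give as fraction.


P = TP/(TP+FP) = 9/15 = 3/5
R = TP/(TP+FN) = 9/29 = 9/29
beta^2 = 1/3^2 = 1/9
(1 + beta^2) = 10/9
Numerator = (1+beta^2)*P*R = 6/29
Denominator = beta^2*P + R = 1/15 + 9/29 = 164/435
F_beta = 45/82

45/82


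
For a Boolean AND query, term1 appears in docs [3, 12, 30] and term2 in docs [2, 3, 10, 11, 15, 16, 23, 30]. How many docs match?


Boolean AND: find intersection of posting lists
term1 docs: [3, 12, 30]
term2 docs: [2, 3, 10, 11, 15, 16, 23, 30]
Intersection: [3, 30]
|intersection| = 2

2


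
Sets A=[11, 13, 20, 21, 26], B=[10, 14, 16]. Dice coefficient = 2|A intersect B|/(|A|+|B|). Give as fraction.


A intersect B = []
|A intersect B| = 0
|A| = 5, |B| = 3
Dice = 2*0 / (5+3)
= 0 / 8 = 0

0


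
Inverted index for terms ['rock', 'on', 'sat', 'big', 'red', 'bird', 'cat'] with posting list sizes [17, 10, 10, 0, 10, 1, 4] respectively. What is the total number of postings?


Summing posting list sizes:
'rock': 17 postings
'on': 10 postings
'sat': 10 postings
'big': 0 postings
'red': 10 postings
'bird': 1 postings
'cat': 4 postings
Total = 17 + 10 + 10 + 0 + 10 + 1 + 4 = 52

52


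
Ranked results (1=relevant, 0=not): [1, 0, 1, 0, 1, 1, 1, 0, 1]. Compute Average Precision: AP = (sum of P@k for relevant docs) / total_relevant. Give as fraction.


Computing P@k for each relevant position:
Position 1: relevant, P@1 = 1/1 = 1
Position 2: not relevant
Position 3: relevant, P@3 = 2/3 = 2/3
Position 4: not relevant
Position 5: relevant, P@5 = 3/5 = 3/5
Position 6: relevant, P@6 = 4/6 = 2/3
Position 7: relevant, P@7 = 5/7 = 5/7
Position 8: not relevant
Position 9: relevant, P@9 = 6/9 = 2/3
Sum of P@k = 1 + 2/3 + 3/5 + 2/3 + 5/7 + 2/3 = 151/35
AP = 151/35 / 6 = 151/210

151/210


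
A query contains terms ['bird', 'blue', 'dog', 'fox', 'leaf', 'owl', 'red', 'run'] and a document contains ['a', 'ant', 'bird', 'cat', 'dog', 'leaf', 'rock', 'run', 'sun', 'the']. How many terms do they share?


Query terms: ['bird', 'blue', 'dog', 'fox', 'leaf', 'owl', 'red', 'run']
Document terms: ['a', 'ant', 'bird', 'cat', 'dog', 'leaf', 'rock', 'run', 'sun', 'the']
Common terms: ['bird', 'dog', 'leaf', 'run']
Overlap count = 4

4


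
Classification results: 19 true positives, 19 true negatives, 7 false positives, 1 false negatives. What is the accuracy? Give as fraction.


Accuracy = (TP + TN) / (TP + TN + FP + FN)
TP + TN = 19 + 19 = 38
Total = 19 + 19 + 7 + 1 = 46
Accuracy = 38 / 46 = 19/23

19/23


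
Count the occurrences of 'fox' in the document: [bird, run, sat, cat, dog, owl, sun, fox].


Document has 8 words
Scanning for 'fox':
Found at positions: [7]
Count = 1

1


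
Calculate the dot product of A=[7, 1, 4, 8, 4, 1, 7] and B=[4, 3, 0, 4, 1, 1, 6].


Dot product = sum of element-wise products
A[0]*B[0] = 7*4 = 28
A[1]*B[1] = 1*3 = 3
A[2]*B[2] = 4*0 = 0
A[3]*B[3] = 8*4 = 32
A[4]*B[4] = 4*1 = 4
A[5]*B[5] = 1*1 = 1
A[6]*B[6] = 7*6 = 42
Sum = 28 + 3 + 0 + 32 + 4 + 1 + 42 = 110

110


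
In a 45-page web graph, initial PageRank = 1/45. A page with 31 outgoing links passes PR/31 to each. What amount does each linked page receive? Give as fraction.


Initial PR = 1/45 = 1/45
Outlinks = 31
Contribution per link = PR / outlinks
= 1/45 / 31
= 1/1395

1/1395


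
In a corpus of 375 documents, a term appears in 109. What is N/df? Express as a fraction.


IDF ratio = N / df
= 375 / 109
= 375/109

375/109


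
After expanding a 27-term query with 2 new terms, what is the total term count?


Original terms: 27
Expansion terms: 2
Total = 27 + 2 = 29

29


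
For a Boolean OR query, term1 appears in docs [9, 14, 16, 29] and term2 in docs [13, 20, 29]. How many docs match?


Boolean OR: find union of posting lists
term1 docs: [9, 14, 16, 29]
term2 docs: [13, 20, 29]
Union: [9, 13, 14, 16, 20, 29]
|union| = 6

6


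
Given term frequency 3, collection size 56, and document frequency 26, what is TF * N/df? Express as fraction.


TF * (N/df)
= 3 * (56/26)
= 3 * 28/13
= 84/13

84/13


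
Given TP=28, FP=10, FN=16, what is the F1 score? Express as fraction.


F1 = 2 * P * R / (P + R)
P = TP/(TP+FP) = 28/38 = 14/19
R = TP/(TP+FN) = 28/44 = 7/11
2 * P * R = 2 * 14/19 * 7/11 = 196/209
P + R = 14/19 + 7/11 = 287/209
F1 = 196/209 / 287/209 = 28/41

28/41


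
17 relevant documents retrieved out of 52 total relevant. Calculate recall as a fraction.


Recall = retrieved_relevant / total_relevant
= 17 / 52
= 17 / (17 + 35)
= 17/52

17/52


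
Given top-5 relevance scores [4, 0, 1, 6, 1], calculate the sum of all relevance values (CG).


Cumulative Gain = sum of relevance scores
Position 1: rel=4, running sum=4
Position 2: rel=0, running sum=4
Position 3: rel=1, running sum=5
Position 4: rel=6, running sum=11
Position 5: rel=1, running sum=12
CG = 12

12


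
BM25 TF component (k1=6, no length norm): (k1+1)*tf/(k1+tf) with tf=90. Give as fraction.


BM25 TF component = (k1+1)*tf / (k1+tf)
k1 = 6, tf = 90
Numerator = (6+1)*90 = 630
Denominator = 6 + 90 = 96
= 630/96 = 105/16

105/16


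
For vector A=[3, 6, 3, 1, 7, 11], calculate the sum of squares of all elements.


|A|^2 = sum of squared components
A[0]^2 = 3^2 = 9
A[1]^2 = 6^2 = 36
A[2]^2 = 3^2 = 9
A[3]^2 = 1^2 = 1
A[4]^2 = 7^2 = 49
A[5]^2 = 11^2 = 121
Sum = 9 + 36 + 9 + 1 + 49 + 121 = 225

225


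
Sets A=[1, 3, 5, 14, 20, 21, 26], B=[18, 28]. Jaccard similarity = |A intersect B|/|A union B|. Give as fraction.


A intersect B = []
|A intersect B| = 0
A union B = [1, 3, 5, 14, 18, 20, 21, 26, 28]
|A union B| = 9
Jaccard = 0/9 = 0

0


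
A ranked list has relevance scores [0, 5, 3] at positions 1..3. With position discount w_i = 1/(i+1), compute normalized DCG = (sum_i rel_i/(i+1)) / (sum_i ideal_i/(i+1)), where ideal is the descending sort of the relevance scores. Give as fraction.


Position discount weights w_i = 1/(i+1) for i=1..3:
Weights = [1/2, 1/3, 1/4]
Actual relevance: [0, 5, 3]
DCG = 0/2 + 5/3 + 3/4 = 29/12
Ideal relevance (sorted desc): [5, 3, 0]
Ideal DCG = 5/2 + 3/3 + 0/4 = 7/2
nDCG = DCG / ideal_DCG = 29/12 / 7/2 = 29/42

29/42


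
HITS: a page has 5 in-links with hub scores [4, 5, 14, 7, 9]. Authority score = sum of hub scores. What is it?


Authority = sum of hub scores of in-linkers
In-link 1: hub score = 4
In-link 2: hub score = 5
In-link 3: hub score = 14
In-link 4: hub score = 7
In-link 5: hub score = 9
Authority = 4 + 5 + 14 + 7 + 9 = 39

39


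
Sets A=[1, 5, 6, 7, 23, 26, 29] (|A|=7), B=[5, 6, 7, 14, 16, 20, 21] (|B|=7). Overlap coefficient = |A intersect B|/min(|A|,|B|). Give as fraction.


A intersect B = [5, 6, 7]
|A intersect B| = 3
min(|A|, |B|) = min(7, 7) = 7
Overlap = 3 / 7 = 3/7

3/7


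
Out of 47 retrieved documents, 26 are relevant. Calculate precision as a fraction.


Precision = relevant_retrieved / total_retrieved
= 26 / 47
= 26 / (26 + 21)
= 26/47

26/47


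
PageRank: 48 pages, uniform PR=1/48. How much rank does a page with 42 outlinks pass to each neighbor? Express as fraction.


Initial PR = 1/48 = 1/48
Outlinks = 42
Contribution per link = PR / outlinks
= 1/48 / 42
= 1/2016

1/2016


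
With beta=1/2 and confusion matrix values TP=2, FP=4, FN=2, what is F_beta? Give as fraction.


P = TP/(TP+FP) = 2/6 = 1/3
R = TP/(TP+FN) = 2/4 = 1/2
beta^2 = 1/2^2 = 1/4
(1 + beta^2) = 5/4
Numerator = (1+beta^2)*P*R = 5/24
Denominator = beta^2*P + R = 1/12 + 1/2 = 7/12
F_beta = 5/14

5/14


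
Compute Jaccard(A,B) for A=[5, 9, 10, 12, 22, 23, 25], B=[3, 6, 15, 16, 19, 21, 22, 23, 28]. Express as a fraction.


A intersect B = [22, 23]
|A intersect B| = 2
A union B = [3, 5, 6, 9, 10, 12, 15, 16, 19, 21, 22, 23, 25, 28]
|A union B| = 14
Jaccard = 2/14 = 1/7

1/7


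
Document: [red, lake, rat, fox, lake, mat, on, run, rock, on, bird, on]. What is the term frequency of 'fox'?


Document has 12 words
Scanning for 'fox':
Found at positions: [3]
Count = 1

1


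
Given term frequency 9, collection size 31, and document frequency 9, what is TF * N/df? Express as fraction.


TF * (N/df)
= 9 * (31/9)
= 9 * 31/9
= 31

31


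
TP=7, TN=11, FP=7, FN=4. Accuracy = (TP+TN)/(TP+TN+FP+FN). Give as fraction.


Accuracy = (TP + TN) / (TP + TN + FP + FN)
TP + TN = 7 + 11 = 18
Total = 7 + 11 + 7 + 4 = 29
Accuracy = 18 / 29 = 18/29

18/29


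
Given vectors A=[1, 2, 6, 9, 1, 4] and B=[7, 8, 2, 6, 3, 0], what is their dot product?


Dot product = sum of element-wise products
A[0]*B[0] = 1*7 = 7
A[1]*B[1] = 2*8 = 16
A[2]*B[2] = 6*2 = 12
A[3]*B[3] = 9*6 = 54
A[4]*B[4] = 1*3 = 3
A[5]*B[5] = 4*0 = 0
Sum = 7 + 16 + 12 + 54 + 3 + 0 = 92

92


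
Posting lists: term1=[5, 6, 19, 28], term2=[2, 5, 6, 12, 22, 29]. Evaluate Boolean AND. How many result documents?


Boolean AND: find intersection of posting lists
term1 docs: [5, 6, 19, 28]
term2 docs: [2, 5, 6, 12, 22, 29]
Intersection: [5, 6]
|intersection| = 2

2


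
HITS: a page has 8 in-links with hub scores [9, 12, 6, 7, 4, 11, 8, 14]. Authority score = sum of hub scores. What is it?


Authority = sum of hub scores of in-linkers
In-link 1: hub score = 9
In-link 2: hub score = 12
In-link 3: hub score = 6
In-link 4: hub score = 7
In-link 5: hub score = 4
In-link 6: hub score = 11
In-link 7: hub score = 8
In-link 8: hub score = 14
Authority = 9 + 12 + 6 + 7 + 4 + 11 + 8 + 14 = 71

71


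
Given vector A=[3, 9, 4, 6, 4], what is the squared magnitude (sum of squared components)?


|A|^2 = sum of squared components
A[0]^2 = 3^2 = 9
A[1]^2 = 9^2 = 81
A[2]^2 = 4^2 = 16
A[3]^2 = 6^2 = 36
A[4]^2 = 4^2 = 16
Sum = 9 + 81 + 16 + 36 + 16 = 158

158


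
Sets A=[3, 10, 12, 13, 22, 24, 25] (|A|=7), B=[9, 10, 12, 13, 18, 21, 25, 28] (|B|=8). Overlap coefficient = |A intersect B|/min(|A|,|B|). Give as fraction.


A intersect B = [10, 12, 13, 25]
|A intersect B| = 4
min(|A|, |B|) = min(7, 8) = 7
Overlap = 4 / 7 = 4/7

4/7


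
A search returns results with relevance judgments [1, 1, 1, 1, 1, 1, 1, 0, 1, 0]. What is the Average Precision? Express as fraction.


Computing P@k for each relevant position:
Position 1: relevant, P@1 = 1/1 = 1
Position 2: relevant, P@2 = 2/2 = 1
Position 3: relevant, P@3 = 3/3 = 1
Position 4: relevant, P@4 = 4/4 = 1
Position 5: relevant, P@5 = 5/5 = 1
Position 6: relevant, P@6 = 6/6 = 1
Position 7: relevant, P@7 = 7/7 = 1
Position 8: not relevant
Position 9: relevant, P@9 = 8/9 = 8/9
Position 10: not relevant
Sum of P@k = 1 + 1 + 1 + 1 + 1 + 1 + 1 + 8/9 = 71/9
AP = 71/9 / 8 = 71/72

71/72


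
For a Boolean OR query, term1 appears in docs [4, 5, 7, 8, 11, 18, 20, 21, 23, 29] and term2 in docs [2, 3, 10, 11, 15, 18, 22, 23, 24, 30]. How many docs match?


Boolean OR: find union of posting lists
term1 docs: [4, 5, 7, 8, 11, 18, 20, 21, 23, 29]
term2 docs: [2, 3, 10, 11, 15, 18, 22, 23, 24, 30]
Union: [2, 3, 4, 5, 7, 8, 10, 11, 15, 18, 20, 21, 22, 23, 24, 29, 30]
|union| = 17

17


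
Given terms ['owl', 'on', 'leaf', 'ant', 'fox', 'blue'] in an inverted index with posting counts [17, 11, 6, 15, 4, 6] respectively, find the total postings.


Summing posting list sizes:
'owl': 17 postings
'on': 11 postings
'leaf': 6 postings
'ant': 15 postings
'fox': 4 postings
'blue': 6 postings
Total = 17 + 11 + 6 + 15 + 4 + 6 = 59

59


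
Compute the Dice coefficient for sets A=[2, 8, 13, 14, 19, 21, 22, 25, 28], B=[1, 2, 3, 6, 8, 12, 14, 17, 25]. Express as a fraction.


A intersect B = [2, 8, 14, 25]
|A intersect B| = 4
|A| = 9, |B| = 9
Dice = 2*4 / (9+9)
= 8 / 18 = 4/9

4/9


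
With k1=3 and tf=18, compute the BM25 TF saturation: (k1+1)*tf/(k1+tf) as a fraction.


BM25 TF component = (k1+1)*tf / (k1+tf)
k1 = 3, tf = 18
Numerator = (3+1)*18 = 72
Denominator = 3 + 18 = 21
= 72/21 = 24/7

24/7


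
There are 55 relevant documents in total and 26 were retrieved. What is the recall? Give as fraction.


Recall = retrieved_relevant / total_relevant
= 26 / 55
= 26 / (26 + 29)
= 26/55

26/55


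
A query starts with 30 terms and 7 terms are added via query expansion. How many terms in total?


Original terms: 30
Expansion terms: 7
Total = 30 + 7 = 37

37


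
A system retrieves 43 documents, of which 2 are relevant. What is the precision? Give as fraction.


Precision = relevant_retrieved / total_retrieved
= 2 / 43
= 2 / (2 + 41)
= 2/43

2/43


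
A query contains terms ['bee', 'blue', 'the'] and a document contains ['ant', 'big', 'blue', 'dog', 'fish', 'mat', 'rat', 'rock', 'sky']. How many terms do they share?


Query terms: ['bee', 'blue', 'the']
Document terms: ['ant', 'big', 'blue', 'dog', 'fish', 'mat', 'rat', 'rock', 'sky']
Common terms: ['blue']
Overlap count = 1

1


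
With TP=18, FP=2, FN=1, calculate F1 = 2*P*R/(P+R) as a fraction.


F1 = 2 * P * R / (P + R)
P = TP/(TP+FP) = 18/20 = 9/10
R = TP/(TP+FN) = 18/19 = 18/19
2 * P * R = 2 * 9/10 * 18/19 = 162/95
P + R = 9/10 + 18/19 = 351/190
F1 = 162/95 / 351/190 = 12/13

12/13


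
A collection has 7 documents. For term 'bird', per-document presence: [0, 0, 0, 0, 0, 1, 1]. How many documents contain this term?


Checking each document for 'bird':
Doc 1: absent
Doc 2: absent
Doc 3: absent
Doc 4: absent
Doc 5: absent
Doc 6: present
Doc 7: present
df = sum of presences = 0 + 0 + 0 + 0 + 0 + 1 + 1 = 2

2


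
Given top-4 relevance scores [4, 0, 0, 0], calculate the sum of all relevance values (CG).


Cumulative Gain = sum of relevance scores
Position 1: rel=4, running sum=4
Position 2: rel=0, running sum=4
Position 3: rel=0, running sum=4
Position 4: rel=0, running sum=4
CG = 4

4


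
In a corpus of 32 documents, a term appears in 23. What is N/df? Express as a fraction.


IDF ratio = N / df
= 32 / 23
= 32/23

32/23


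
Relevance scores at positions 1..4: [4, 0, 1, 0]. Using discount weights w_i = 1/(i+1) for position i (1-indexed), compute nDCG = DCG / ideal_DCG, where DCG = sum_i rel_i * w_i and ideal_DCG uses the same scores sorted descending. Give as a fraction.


Position discount weights w_i = 1/(i+1) for i=1..4:
Weights = [1/2, 1/3, 1/4, 1/5]
Actual relevance: [4, 0, 1, 0]
DCG = 4/2 + 0/3 + 1/4 + 0/5 = 9/4
Ideal relevance (sorted desc): [4, 1, 0, 0]
Ideal DCG = 4/2 + 1/3 + 0/4 + 0/5 = 7/3
nDCG = DCG / ideal_DCG = 9/4 / 7/3 = 27/28

27/28


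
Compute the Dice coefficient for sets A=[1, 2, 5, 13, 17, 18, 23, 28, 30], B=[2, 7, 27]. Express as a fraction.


A intersect B = [2]
|A intersect B| = 1
|A| = 9, |B| = 3
Dice = 2*1 / (9+3)
= 2 / 12 = 1/6

1/6


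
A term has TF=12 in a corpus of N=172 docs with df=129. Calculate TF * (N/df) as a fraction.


TF * (N/df)
= 12 * (172/129)
= 12 * 4/3
= 16

16


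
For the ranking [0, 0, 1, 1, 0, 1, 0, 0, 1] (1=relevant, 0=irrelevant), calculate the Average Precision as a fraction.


Computing P@k for each relevant position:
Position 1: not relevant
Position 2: not relevant
Position 3: relevant, P@3 = 1/3 = 1/3
Position 4: relevant, P@4 = 2/4 = 1/2
Position 5: not relevant
Position 6: relevant, P@6 = 3/6 = 1/2
Position 7: not relevant
Position 8: not relevant
Position 9: relevant, P@9 = 4/9 = 4/9
Sum of P@k = 1/3 + 1/2 + 1/2 + 4/9 = 16/9
AP = 16/9 / 4 = 4/9

4/9


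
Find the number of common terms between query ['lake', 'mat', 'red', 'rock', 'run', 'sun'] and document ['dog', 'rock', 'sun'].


Query terms: ['lake', 'mat', 'red', 'rock', 'run', 'sun']
Document terms: ['dog', 'rock', 'sun']
Common terms: ['rock', 'sun']
Overlap count = 2

2


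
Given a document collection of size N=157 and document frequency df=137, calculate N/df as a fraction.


IDF ratio = N / df
= 157 / 137
= 157/137

157/137


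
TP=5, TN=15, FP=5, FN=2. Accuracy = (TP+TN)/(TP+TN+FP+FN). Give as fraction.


Accuracy = (TP + TN) / (TP + TN + FP + FN)
TP + TN = 5 + 15 = 20
Total = 5 + 15 + 5 + 2 = 27
Accuracy = 20 / 27 = 20/27

20/27


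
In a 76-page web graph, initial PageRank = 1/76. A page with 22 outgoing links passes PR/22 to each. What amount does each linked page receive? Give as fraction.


Initial PR = 1/76 = 1/76
Outlinks = 22
Contribution per link = PR / outlinks
= 1/76 / 22
= 1/1672

1/1672


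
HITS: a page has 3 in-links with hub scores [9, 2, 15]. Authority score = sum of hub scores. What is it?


Authority = sum of hub scores of in-linkers
In-link 1: hub score = 9
In-link 2: hub score = 2
In-link 3: hub score = 15
Authority = 9 + 2 + 15 = 26

26


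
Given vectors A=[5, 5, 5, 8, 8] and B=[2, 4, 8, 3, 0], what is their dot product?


Dot product = sum of element-wise products
A[0]*B[0] = 5*2 = 10
A[1]*B[1] = 5*4 = 20
A[2]*B[2] = 5*8 = 40
A[3]*B[3] = 8*3 = 24
A[4]*B[4] = 8*0 = 0
Sum = 10 + 20 + 40 + 24 + 0 = 94

94


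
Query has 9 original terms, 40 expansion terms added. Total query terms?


Original terms: 9
Expansion terms: 40
Total = 9 + 40 = 49

49


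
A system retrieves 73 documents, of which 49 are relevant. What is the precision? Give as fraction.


Precision = relevant_retrieved / total_retrieved
= 49 / 73
= 49 / (49 + 24)
= 49/73

49/73


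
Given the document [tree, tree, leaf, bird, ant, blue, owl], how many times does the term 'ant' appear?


Document has 7 words
Scanning for 'ant':
Found at positions: [4]
Count = 1

1


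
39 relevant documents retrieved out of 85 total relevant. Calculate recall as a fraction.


Recall = retrieved_relevant / total_relevant
= 39 / 85
= 39 / (39 + 46)
= 39/85

39/85


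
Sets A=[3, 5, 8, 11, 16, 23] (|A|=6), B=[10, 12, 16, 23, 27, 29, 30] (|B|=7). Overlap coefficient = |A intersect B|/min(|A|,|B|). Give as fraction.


A intersect B = [16, 23]
|A intersect B| = 2
min(|A|, |B|) = min(6, 7) = 6
Overlap = 2 / 6 = 1/3

1/3


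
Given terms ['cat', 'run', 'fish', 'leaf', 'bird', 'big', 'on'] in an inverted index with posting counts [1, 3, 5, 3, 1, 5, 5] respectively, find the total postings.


Summing posting list sizes:
'cat': 1 postings
'run': 3 postings
'fish': 5 postings
'leaf': 3 postings
'bird': 1 postings
'big': 5 postings
'on': 5 postings
Total = 1 + 3 + 5 + 3 + 1 + 5 + 5 = 23

23


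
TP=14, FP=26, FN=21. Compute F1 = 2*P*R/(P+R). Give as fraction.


F1 = 2 * P * R / (P + R)
P = TP/(TP+FP) = 14/40 = 7/20
R = TP/(TP+FN) = 14/35 = 2/5
2 * P * R = 2 * 7/20 * 2/5 = 7/25
P + R = 7/20 + 2/5 = 3/4
F1 = 7/25 / 3/4 = 28/75

28/75


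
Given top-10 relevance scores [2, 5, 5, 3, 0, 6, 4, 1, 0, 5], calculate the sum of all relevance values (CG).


Cumulative Gain = sum of relevance scores
Position 1: rel=2, running sum=2
Position 2: rel=5, running sum=7
Position 3: rel=5, running sum=12
Position 4: rel=3, running sum=15
Position 5: rel=0, running sum=15
Position 6: rel=6, running sum=21
Position 7: rel=4, running sum=25
Position 8: rel=1, running sum=26
Position 9: rel=0, running sum=26
Position 10: rel=5, running sum=31
CG = 31

31
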